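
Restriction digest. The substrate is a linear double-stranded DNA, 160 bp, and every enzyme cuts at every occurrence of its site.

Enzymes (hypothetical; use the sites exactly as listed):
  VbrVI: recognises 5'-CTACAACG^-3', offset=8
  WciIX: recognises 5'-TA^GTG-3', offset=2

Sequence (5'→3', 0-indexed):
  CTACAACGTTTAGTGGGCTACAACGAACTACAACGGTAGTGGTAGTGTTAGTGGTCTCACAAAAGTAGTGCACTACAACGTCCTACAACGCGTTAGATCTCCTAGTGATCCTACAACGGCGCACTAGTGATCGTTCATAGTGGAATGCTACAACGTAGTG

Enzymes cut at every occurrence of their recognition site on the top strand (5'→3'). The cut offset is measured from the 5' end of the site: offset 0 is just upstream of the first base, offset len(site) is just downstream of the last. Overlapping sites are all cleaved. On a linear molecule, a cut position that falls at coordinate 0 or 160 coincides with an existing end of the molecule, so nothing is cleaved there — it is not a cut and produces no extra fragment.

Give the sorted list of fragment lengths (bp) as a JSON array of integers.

Site scan:
  VbrVI CTACAACG/8: at [0, 17, 27, 72, 82, 110, 147] ⇒ [8, 25, 35, 80, 90, 118, 155]
  WciIX TAGTG/2: at [10, 36, 42, 48, 65, 102, 124, 137, 155] ⇒ [12, 38, 44, 50, 67, 104, 126, 139, 157]

Pooled cuts: [8, 12, 25, 35, 38, 44, 50, 67, 80, 90, 104, 118, 126, 139, 155, 157]

Fragments:
  [0,8): 8 bp
  [8,12): 4 bp
  [12,25): 13 bp
  [25,35): 10 bp
  [35,38): 3 bp
  [38,44): 6 bp
  [44,50): 6 bp
  [50,67): 17 bp
  [67,80): 13 bp
  [80,90): 10 bp
  [90,104): 14 bp
  [104,118): 14 bp
  [118,126): 8 bp
  [126,139): 13 bp
  [139,155): 16 bp
  [155,157): 2 bp
  [157,160): 3 bp

[2,3,3,4,6,6,8,8,10,10,13,13,13,14,14,16,17]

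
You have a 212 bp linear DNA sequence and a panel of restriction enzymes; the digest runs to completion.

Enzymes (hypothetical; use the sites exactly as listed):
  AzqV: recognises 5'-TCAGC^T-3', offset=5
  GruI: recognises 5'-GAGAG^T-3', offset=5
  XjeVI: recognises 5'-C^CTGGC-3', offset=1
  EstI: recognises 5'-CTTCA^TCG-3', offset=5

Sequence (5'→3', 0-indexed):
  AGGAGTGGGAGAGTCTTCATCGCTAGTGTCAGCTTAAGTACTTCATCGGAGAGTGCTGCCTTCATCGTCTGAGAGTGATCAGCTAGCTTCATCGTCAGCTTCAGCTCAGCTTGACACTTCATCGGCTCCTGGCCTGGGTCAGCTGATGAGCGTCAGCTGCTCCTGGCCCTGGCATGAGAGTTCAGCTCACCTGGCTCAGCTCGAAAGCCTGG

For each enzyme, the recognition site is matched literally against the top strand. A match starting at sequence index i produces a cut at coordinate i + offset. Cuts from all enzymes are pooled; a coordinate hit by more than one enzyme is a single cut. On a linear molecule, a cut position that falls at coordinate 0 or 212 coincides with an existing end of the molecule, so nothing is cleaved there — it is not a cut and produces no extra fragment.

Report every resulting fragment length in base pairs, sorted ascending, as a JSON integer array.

[4,5,5,6,6,6,6,7,8,8,8,8,10,11,11,11,12,12,12,13,14,14,15]

Per-enzyme occurrences:
  AzqV TCAGCT/5: at [28, 78, 94, 100, 105, 138, 152, 181, 195] ⇒ [33, 83, 99, 105, 110, 143, 157, 186, 200]
  GruI GAGAGT/5: at [8, 48, 70, 175] ⇒ [13, 53, 75, 180]
  XjeVI CCTGGC/1: at [127, 161, 167, 189] ⇒ [128, 162, 168, 190]
  EstI CTTCATCG/5: at [14, 40, 59, 86, 116] ⇒ [19, 45, 64, 91, 121]

All cut coordinates (distinct, sorted): [13, 19, 33, 45, 53, 64, 75, 83, 91, 99, 105, 110, 121, 128, 143, 157, 162, 168, 180, 186, 190, 200]

Fragment lengths:
  [0,13): 13 bp
  [13,19): 6 bp
  [19,33): 14 bp
  [33,45): 12 bp
  [45,53): 8 bp
  [53,64): 11 bp
  [64,75): 11 bp
  [75,83): 8 bp
  [83,91): 8 bp
  [91,99): 8 bp
  [99,105): 6 bp
  [105,110): 5 bp
  [110,121): 11 bp
  [121,128): 7 bp
  [128,143): 15 bp
  [143,157): 14 bp
  [157,162): 5 bp
  [162,168): 6 bp
  [168,180): 12 bp
  [180,186): 6 bp
  [186,190): 4 bp
  [190,200): 10 bp
  [200,212): 12 bp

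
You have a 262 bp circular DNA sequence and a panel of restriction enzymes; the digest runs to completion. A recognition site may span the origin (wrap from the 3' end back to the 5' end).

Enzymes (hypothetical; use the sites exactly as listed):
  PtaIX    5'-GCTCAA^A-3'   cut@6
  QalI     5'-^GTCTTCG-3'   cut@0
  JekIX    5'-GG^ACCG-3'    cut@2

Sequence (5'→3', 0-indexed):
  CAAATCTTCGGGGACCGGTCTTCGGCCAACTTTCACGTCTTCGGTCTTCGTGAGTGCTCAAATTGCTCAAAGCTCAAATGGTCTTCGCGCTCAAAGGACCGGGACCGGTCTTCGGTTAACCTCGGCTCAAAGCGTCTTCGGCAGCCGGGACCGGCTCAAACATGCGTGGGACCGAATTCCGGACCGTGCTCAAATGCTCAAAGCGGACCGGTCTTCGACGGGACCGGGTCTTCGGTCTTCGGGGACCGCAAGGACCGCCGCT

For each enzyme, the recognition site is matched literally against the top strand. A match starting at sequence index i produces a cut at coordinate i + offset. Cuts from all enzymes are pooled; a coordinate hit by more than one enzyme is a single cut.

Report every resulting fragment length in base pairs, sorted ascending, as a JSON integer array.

[3,3,3,4,4,4,5,5,6,7,7,7,8,9,9,10,10,10,11,11,12,12,12,14,16,18,19,23]

Per-enzyme occurrences:
  PtaIX (GCTCAAA, off=6): starts [55, 64, 71, 88, 124, 153, 187, 195, 259] → cuts [3, 61, 70, 77, 94, 130, 159, 193, 201]
  QalI (GTCTTCG, off=0): starts [17, 36, 43, 80, 107, 133, 210, 227, 234] → cuts [17, 36, 43, 80, 107, 133, 210, 227, 234]
  JekIX (GGACCG, off=2): starts [11, 95, 101, 147, 168, 180, 204, 220, 242, 251] → cuts [13, 97, 103, 149, 170, 182, 206, 222, 244, 253]

All cut coordinates (distinct, sorted): [3, 13, 17, 36, 43, 61, 70, 77, 80, 94, 97, 103, 107, 130, 133, 149, 159, 170, 182, 193, 201, 206, 210, 222, 227, 234, 244, 253]

Fragments:
  3→13: 10 bp
  13→17: 4 bp
  17→36: 19 bp
  36→43: 7 bp
  43→61: 18 bp
  61→70: 9 bp
  70→77: 7 bp
  77→80: 3 bp
  80→94: 14 bp
  94→97: 3 bp
  97→103: 6 bp
  103→107: 4 bp
  107→130: 23 bp
  130→133: 3 bp
  133→149: 16 bp
  149→159: 10 bp
  159→170: 11 bp
  170→182: 12 bp
  182→193: 11 bp
  193→201: 8 bp
  201→206: 5 bp
  206→210: 4 bp
  210→222: 12 bp
  222→227: 5 bp
  227→234: 7 bp
  234→244: 10 bp
  244→253: 9 bp
  253→3 (wrap): 262-253+3 = 12 bp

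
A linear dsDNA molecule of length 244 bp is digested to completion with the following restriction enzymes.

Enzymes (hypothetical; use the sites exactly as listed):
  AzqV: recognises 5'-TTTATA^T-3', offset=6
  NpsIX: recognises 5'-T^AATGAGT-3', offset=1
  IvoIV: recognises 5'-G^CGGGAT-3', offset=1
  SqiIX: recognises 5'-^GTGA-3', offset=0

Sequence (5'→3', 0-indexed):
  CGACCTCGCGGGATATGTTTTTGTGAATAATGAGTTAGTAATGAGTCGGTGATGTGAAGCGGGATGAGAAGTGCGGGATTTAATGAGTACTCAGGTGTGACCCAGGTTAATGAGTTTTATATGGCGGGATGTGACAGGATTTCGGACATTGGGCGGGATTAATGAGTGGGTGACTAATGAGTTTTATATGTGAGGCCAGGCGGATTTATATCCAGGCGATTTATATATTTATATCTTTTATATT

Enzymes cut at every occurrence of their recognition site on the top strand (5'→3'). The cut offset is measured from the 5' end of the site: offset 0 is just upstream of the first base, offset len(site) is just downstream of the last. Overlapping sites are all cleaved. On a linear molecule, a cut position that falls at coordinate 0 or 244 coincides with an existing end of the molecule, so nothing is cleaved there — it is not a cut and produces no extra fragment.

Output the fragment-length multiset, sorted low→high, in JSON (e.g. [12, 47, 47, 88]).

Per-enzyme occurrences:
  AzqV (TTTATAT, off=6): starts [115, 182, 204, 219, 227, 236] → cuts [121, 188, 210, 225, 233, 242]
  NpsIX (TAATGAGT, off=1): starts [27, 38, 80, 107, 159, 174] → cuts [28, 39, 81, 108, 160, 175]
  IvoIV (GCGGGAT, off=1): starts [7, 58, 72, 123, 152] → cuts [8, 59, 73, 124, 153]
  SqiIX (GTGA, off=0): starts [22, 48, 53, 96, 130, 169, 189] → cuts [22, 48, 53, 96, 130, 169, 189]

All cut coordinates (distinct, sorted): [8, 22, 28, 39, 48, 53, 59, 73, 81, 96, 108, 121, 124, 130, 153, 160, 169, 175, 188, 189, 210, 225, 233, 242]

Fragments:
  [0,8): 8 bp
  [8,22): 14 bp
  [22,28): 6 bp
  [28,39): 11 bp
  [39,48): 9 bp
  [48,53): 5 bp
  [53,59): 6 bp
  [59,73): 14 bp
  [73,81): 8 bp
  [81,96): 15 bp
  [96,108): 12 bp
  [108,121): 13 bp
  [121,124): 3 bp
  [124,130): 6 bp
  [130,153): 23 bp
  [153,160): 7 bp
  [160,169): 9 bp
  [169,175): 6 bp
  [175,188): 13 bp
  [188,189): 1 bp
  [189,210): 21 bp
  [210,225): 15 bp
  [225,233): 8 bp
  [233,242): 9 bp
  [242,244): 2 bp

[1,2,3,5,6,6,6,6,7,8,8,8,9,9,9,11,12,13,13,14,14,15,15,21,23]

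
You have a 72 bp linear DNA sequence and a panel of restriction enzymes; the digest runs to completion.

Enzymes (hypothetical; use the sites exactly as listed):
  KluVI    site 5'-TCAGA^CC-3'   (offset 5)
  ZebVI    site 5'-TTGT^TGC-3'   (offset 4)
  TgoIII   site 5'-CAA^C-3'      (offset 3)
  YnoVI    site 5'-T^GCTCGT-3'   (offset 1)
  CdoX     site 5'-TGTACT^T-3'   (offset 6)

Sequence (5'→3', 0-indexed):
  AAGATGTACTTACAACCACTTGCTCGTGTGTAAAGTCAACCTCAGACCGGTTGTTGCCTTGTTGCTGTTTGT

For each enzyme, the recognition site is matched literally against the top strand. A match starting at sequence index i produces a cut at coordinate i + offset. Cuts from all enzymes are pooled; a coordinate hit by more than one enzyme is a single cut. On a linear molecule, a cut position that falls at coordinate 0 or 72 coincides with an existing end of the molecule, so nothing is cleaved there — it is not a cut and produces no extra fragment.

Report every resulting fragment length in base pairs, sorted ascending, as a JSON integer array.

Site scan:
  KluVI TCAGACC/5: at [41] ⇒ [46]
  ZebVI TTGTTGC/4: at [50, 58] ⇒ [54, 62]
  TgoIII CAAC/3: at [12, 36] ⇒ [15, 39]
  YnoVI TGCTCGT/1: at [20] ⇒ [21]
  CdoX TGTACTT/6: at [4] ⇒ [10]

Pooled cuts: [10, 15, 21, 39, 46, 54, 62]

Fragment lengths:
  [0,10): 10 bp
  [10,15): 5 bp
  [15,21): 6 bp
  [21,39): 18 bp
  [39,46): 7 bp
  [46,54): 8 bp
  [54,62): 8 bp
  [62,72): 10 bp

[5,6,7,8,8,10,10,18]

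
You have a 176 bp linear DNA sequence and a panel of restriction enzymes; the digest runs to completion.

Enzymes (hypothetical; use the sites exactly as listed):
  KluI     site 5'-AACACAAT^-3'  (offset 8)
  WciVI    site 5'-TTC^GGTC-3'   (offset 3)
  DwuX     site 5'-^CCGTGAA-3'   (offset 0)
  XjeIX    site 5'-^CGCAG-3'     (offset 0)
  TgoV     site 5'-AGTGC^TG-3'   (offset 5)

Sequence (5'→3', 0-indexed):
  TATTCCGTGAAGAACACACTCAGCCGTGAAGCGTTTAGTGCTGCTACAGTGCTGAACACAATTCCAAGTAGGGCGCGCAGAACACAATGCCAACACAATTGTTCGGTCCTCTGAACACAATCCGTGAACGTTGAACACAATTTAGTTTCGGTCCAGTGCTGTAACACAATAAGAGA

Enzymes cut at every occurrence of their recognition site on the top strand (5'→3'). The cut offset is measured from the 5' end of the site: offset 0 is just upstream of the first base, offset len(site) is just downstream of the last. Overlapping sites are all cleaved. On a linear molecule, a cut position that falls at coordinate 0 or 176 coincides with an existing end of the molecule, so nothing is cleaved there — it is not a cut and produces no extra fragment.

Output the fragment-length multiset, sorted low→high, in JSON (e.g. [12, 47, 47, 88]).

[4,5,6,8,10,10,11,11,11,13,13,17,18,19,20]

Site scan:
  KluI AACACAAT/8: at [54, 80, 91, 113, 133, 162] ⇒ [62, 88, 99, 121, 141, 170]
  WciVI TTCGGTC/3: at [101, 146] ⇒ [104, 149]
  DwuX CCGTGAA/0: at [4, 23, 121] ⇒ [4, 23, 121]
  XjeIX CGCAG/0: at [75] ⇒ [75]
  TgoV AGTGCTG/5: at [36, 47, 154] ⇒ [41, 52, 159]

Pooled cuts: [4, 23, 41, 52, 62, 75, 88, 99, 104, 121, 141, 149, 159, 170]

Fragment lengths:
  [0,4): 4 bp
  [4,23): 19 bp
  [23,41): 18 bp
  [41,52): 11 bp
  [52,62): 10 bp
  [62,75): 13 bp
  [75,88): 13 bp
  [88,99): 11 bp
  [99,104): 5 bp
  [104,121): 17 bp
  [121,141): 20 bp
  [141,149): 8 bp
  [149,159): 10 bp
  [159,170): 11 bp
  [170,176): 6 bp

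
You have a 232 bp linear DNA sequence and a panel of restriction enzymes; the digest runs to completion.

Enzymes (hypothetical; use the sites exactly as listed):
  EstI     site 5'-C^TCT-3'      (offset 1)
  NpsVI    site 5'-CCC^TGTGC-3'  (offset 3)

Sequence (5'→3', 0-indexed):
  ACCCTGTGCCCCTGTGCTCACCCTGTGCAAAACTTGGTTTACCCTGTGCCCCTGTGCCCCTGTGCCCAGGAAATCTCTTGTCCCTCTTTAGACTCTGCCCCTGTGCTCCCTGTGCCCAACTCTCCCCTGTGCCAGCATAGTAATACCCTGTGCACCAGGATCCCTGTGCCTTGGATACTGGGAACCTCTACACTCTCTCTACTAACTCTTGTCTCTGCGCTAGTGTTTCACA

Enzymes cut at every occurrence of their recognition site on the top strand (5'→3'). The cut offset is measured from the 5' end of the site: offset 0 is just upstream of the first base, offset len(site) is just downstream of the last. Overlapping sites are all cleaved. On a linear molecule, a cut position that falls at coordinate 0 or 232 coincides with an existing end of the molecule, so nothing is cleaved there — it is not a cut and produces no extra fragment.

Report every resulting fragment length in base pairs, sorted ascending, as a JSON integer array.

[2,2,4,7,7,7,8,8,8,8,9,9,9,9,10,11,15,16,19,21,21,22]

Scan for sites:
  EstI CTCT/1: at [74, 83, 92, 119, 185, 192, 194, 196, 205, 212] ⇒ [75, 84, 93, 120, 186, 193, 195, 197, 206, 213]
  NpsVI CCCTGTGC/3: at [1, 9, 20, 41, 49, 57, 98, 107, 124, 145, 161] ⇒ [4, 12, 23, 44, 52, 60, 101, 110, 127, 148, 164]

All cut coordinates (distinct, sorted): [4, 12, 23, 44, 52, 60, 75, 84, 93, 101, 110, 120, 127, 148, 164, 186, 193, 195, 197, 206, 213]

Fragments:
  [0,4): 4 bp
  [4,12): 8 bp
  [12,23): 11 bp
  [23,44): 21 bp
  [44,52): 8 bp
  [52,60): 8 bp
  [60,75): 15 bp
  [75,84): 9 bp
  [84,93): 9 bp
  [93,101): 8 bp
  [101,110): 9 bp
  [110,120): 10 bp
  [120,127): 7 bp
  [127,148): 21 bp
  [148,164): 16 bp
  [164,186): 22 bp
  [186,193): 7 bp
  [193,195): 2 bp
  [195,197): 2 bp
  [197,206): 9 bp
  [206,213): 7 bp
  [213,232): 19 bp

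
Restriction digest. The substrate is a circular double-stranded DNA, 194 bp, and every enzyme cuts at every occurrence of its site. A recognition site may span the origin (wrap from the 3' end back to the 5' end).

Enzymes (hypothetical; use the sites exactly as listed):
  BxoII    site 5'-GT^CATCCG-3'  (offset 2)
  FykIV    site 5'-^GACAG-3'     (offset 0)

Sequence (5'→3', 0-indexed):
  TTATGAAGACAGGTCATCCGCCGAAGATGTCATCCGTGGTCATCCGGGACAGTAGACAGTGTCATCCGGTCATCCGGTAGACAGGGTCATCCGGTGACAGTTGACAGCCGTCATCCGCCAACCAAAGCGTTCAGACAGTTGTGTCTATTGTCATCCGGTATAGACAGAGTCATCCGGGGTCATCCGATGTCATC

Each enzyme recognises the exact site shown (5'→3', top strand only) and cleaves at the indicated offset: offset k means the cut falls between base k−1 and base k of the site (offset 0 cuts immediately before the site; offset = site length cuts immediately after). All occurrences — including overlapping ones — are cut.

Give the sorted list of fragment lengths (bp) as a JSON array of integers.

Scan for sites:
  BxoII GTCATCCG/2: at [12, 28, 38, 60, 68, 85, 109, 149, 168, 178] ⇒ [14, 30, 40, 62, 70, 87, 111, 151, 170, 180]
  FykIV GACAG/0: at [7, 47, 54, 79, 95, 102, 133, 162] ⇒ [7, 47, 54, 79, 95, 102, 133, 162]

All cut coordinates (distinct, sorted): [7, 14, 30, 40, 47, 54, 62, 70, 79, 87, 95, 102, 111, 133, 151, 162, 170, 180]

Fragments:
  7→14: 7 bp
  14→30: 16 bp
  30→40: 10 bp
  40→47: 7 bp
  47→54: 7 bp
  54→62: 8 bp
  62→70: 8 bp
  70→79: 9 bp
  79→87: 8 bp
  87→95: 8 bp
  95→102: 7 bp
  102→111: 9 bp
  111→133: 22 bp
  133→151: 18 bp
  151→162: 11 bp
  162→170: 8 bp
  170→180: 10 bp
  180→7 (wrap): 194-180+7 = 21 bp

[7,7,7,7,8,8,8,8,8,9,9,10,10,11,16,18,21,22]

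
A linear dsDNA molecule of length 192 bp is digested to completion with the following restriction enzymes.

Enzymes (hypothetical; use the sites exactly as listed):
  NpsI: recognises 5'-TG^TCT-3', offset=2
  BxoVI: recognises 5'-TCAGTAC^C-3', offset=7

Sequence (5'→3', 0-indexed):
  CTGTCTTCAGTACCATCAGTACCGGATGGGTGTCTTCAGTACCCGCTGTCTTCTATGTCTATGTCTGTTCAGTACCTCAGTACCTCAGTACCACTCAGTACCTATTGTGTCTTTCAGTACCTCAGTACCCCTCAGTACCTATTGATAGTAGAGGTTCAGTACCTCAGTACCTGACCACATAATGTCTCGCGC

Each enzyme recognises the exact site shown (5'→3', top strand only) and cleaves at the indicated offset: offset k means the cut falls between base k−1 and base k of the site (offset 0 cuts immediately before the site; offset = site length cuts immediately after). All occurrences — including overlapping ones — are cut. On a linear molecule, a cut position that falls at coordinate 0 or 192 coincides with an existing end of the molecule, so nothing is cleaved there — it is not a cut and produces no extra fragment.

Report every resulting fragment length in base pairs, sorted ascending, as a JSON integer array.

Scan for sites:
  NpsI (TGTCT, off=2): starts [1, 30, 46, 55, 61, 107, 182] → cuts [3, 32, 48, 57, 63, 109, 184]
  BxoVI (TCAGTACC, off=7): starts [6, 15, 35, 68, 76, 84, 94, 113, 121, 131, 155, 163] → cuts [13, 22, 42, 75, 83, 91, 101, 120, 128, 138, 162, 170]

Pooled cuts: [3, 13, 22, 32, 42, 48, 57, 63, 75, 83, 91, 101, 109, 120, 128, 138, 162, 170, 184]

Fragment lengths:
  [0,3): 3 bp
  [3,13): 10 bp
  [13,22): 9 bp
  [22,32): 10 bp
  [32,42): 10 bp
  [42,48): 6 bp
  [48,57): 9 bp
  [57,63): 6 bp
  [63,75): 12 bp
  [75,83): 8 bp
  [83,91): 8 bp
  [91,101): 10 bp
  [101,109): 8 bp
  [109,120): 11 bp
  [120,128): 8 bp
  [128,138): 10 bp
  [138,162): 24 bp
  [162,170): 8 bp
  [170,184): 14 bp
  [184,192): 8 bp

[3,6,6,8,8,8,8,8,8,9,9,10,10,10,10,10,11,12,14,24]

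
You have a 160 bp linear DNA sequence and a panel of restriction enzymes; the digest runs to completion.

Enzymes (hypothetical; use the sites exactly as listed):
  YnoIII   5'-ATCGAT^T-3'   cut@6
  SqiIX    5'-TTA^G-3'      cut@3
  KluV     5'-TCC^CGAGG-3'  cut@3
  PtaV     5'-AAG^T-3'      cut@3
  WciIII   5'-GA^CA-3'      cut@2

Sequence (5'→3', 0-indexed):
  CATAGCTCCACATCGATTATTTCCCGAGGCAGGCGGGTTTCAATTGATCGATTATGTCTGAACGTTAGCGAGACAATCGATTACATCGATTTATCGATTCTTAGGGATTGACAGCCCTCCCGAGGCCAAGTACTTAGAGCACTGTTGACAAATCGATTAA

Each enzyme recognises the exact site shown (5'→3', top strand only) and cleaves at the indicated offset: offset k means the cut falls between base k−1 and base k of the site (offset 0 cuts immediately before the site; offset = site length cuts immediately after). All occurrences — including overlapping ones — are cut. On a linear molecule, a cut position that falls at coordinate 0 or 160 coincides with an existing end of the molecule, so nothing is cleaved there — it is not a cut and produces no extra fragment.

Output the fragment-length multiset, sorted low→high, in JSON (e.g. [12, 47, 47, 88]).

[3,5,6,6,7,8,8,8,9,9,9,10,12,15,17,28]

Site scan:
  YnoIII (ATCGATT, off=6): starts [11, 46, 75, 84, 92, 151] → cuts [17, 52, 81, 90, 98, 157]
  SqiIX (TTAG, off=3): starts [64, 100, 133] → cuts [67, 103, 136]
  KluV (TCCCGAGG, off=3): starts [21, 117] → cuts [24, 120]
  PtaV (AAGT, off=3): starts [127] → cuts [130]
  WciIII (GACA, off=2): starts [71, 109, 146] → cuts [73, 111, 148]

All cut coordinates (distinct, sorted): [17, 24, 52, 67, 73, 81, 90, 98, 103, 111, 120, 130, 136, 148, 157]

Fragment lengths:
  [0,17): 17 bp
  [17,24): 7 bp
  [24,52): 28 bp
  [52,67): 15 bp
  [67,73): 6 bp
  [73,81): 8 bp
  [81,90): 9 bp
  [90,98): 8 bp
  [98,103): 5 bp
  [103,111): 8 bp
  [111,120): 9 bp
  [120,130): 10 bp
  [130,136): 6 bp
  [136,148): 12 bp
  [148,157): 9 bp
  [157,160): 3 bp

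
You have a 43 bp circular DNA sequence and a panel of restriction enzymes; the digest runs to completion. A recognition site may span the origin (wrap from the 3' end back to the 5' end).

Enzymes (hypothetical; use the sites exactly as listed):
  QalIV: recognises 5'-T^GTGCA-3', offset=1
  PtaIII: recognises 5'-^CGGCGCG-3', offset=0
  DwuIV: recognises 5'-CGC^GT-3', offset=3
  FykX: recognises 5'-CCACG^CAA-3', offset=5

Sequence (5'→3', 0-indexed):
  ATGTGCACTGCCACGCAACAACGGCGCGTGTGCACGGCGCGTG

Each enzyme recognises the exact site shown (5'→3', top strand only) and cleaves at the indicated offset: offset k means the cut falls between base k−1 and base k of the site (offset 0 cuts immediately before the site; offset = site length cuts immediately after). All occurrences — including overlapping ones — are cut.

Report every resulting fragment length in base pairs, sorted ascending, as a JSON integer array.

[2,5,5,6,6,6,13]

Per-enzyme occurrences:
  QalIV TGTGCA/1: at [1, 28] ⇒ [2, 29]
  PtaIII CGGCGCG/0: at [21, 34] ⇒ [21, 34]
  DwuIV CGCGT/3: at [24, 37] ⇒ [27, 40]
  FykX CCACGCAA/5: at [10] ⇒ [15]

All cut coordinates (distinct, sorted): [2, 15, 21, 27, 29, 34, 40]

Fragment lengths:
  2→15: 13 bp
  15→21: 6 bp
  21→27: 6 bp
  27→29: 2 bp
  29→34: 5 bp
  34→40: 6 bp
  40→2 (wrap): 43-40+2 = 5 bp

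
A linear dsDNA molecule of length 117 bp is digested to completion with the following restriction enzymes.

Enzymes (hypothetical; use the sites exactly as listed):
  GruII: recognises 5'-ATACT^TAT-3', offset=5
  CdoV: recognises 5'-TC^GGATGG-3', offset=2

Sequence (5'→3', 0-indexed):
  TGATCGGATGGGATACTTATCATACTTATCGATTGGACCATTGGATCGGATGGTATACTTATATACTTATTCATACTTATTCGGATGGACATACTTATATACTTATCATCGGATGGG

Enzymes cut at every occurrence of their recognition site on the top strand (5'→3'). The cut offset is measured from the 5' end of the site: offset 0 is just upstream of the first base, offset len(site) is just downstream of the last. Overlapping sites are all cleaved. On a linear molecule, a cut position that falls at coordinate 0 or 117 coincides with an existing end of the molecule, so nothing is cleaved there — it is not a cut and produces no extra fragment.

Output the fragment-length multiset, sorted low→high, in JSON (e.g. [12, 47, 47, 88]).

[5,5,7,7,8,8,9,10,12,12,13,21]

Scan for sites:
  GruII (ATACTTAT, off=5): starts [12, 21, 54, 62, 72, 90, 98] → cuts [17, 26, 59, 67, 77, 95, 103]
  CdoV (TCGGATGG, off=2): starts [3, 45, 80, 108] → cuts [5, 47, 82, 110]

Pooled cuts: [5, 17, 26, 47, 59, 67, 77, 82, 95, 103, 110]

Fragments:
  [0,5): 5 bp
  [5,17): 12 bp
  [17,26): 9 bp
  [26,47): 21 bp
  [47,59): 12 bp
  [59,67): 8 bp
  [67,77): 10 bp
  [77,82): 5 bp
  [82,95): 13 bp
  [95,103): 8 bp
  [103,110): 7 bp
  [110,117): 7 bp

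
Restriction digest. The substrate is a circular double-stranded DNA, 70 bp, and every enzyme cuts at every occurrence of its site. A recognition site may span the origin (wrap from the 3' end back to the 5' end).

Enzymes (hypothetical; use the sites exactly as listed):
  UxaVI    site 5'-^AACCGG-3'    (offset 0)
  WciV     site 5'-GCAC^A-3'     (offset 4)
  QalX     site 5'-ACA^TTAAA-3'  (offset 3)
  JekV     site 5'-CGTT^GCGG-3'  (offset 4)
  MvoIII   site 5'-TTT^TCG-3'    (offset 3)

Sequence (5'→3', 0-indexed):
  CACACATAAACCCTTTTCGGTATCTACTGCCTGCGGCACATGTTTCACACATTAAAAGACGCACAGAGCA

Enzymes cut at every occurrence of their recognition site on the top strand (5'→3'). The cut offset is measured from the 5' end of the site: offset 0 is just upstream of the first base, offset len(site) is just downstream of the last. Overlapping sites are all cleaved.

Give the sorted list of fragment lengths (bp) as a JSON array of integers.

[7,12,13,15,23]

Site scan:
  UxaVI (AACCGG, off=0): no sites
  WciV (GCACA, off=4): starts [35, 60, 67] → cuts [1, 39, 64]
  QalX (ACATTAAA, off=3): starts [48] → cuts [51]
  JekV (CGTTGCGG, off=4): no sites
  MvoIII (TTTTCG, off=3): starts [13] → cuts [16]

All cut coordinates (distinct, sorted): [1, 16, 39, 51, 64]

Fragments:
  1→16: 15 bp
  16→39: 23 bp
  39→51: 12 bp
  51→64: 13 bp
  64→1 (wrap): 70-64+1 = 7 bp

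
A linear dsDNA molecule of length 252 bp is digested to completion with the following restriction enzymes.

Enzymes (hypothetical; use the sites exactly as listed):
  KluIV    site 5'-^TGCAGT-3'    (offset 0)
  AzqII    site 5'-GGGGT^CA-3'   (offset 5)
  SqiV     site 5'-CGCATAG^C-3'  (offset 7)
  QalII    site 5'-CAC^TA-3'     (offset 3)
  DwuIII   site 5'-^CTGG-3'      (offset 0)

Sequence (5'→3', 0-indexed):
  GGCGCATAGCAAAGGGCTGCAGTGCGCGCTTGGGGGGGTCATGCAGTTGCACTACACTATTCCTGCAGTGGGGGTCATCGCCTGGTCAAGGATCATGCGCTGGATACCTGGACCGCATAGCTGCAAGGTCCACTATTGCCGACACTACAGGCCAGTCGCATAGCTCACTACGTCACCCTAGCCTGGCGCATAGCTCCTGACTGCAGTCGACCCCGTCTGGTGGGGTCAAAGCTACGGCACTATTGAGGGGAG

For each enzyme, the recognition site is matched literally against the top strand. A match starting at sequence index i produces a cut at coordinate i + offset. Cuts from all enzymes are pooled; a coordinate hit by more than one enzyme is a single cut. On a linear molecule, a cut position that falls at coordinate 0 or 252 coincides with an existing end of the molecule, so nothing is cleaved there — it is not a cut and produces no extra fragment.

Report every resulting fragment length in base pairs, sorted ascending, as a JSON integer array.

Per-enzyme occurrences:
  KluIV (TGCAGT, off=0): starts [17, 41, 63, 201] → cuts [17, 41, 63, 201]
  AzqII (GGGGTCA, off=5): starts [34, 70, 221] → cuts [39, 75, 226]
  SqiV (CGCATAGC, off=7): starts [2, 113, 156, 186] → cuts [9, 120, 163, 193]
  QalII (CACTA, off=3): starts [49, 54, 130, 142, 165, 237] → cuts [52, 57, 133, 145, 168, 240]
  DwuIII (CTGG, off=0): starts [81, 99, 107, 182, 216] → cuts [81, 99, 107, 182, 216]

Pooled cuts: [9, 17, 39, 41, 52, 57, 63, 75, 81, 99, 107, 120, 133, 145, 163, 168, 182, 193, 201, 216, 226, 240]

Fragments:
  [0,9): 9 bp
  [9,17): 8 bp
  [17,39): 22 bp
  [39,41): 2 bp
  [41,52): 11 bp
  [52,57): 5 bp
  [57,63): 6 bp
  [63,75): 12 bp
  [75,81): 6 bp
  [81,99): 18 bp
  [99,107): 8 bp
  [107,120): 13 bp
  [120,133): 13 bp
  [133,145): 12 bp
  [145,163): 18 bp
  [163,168): 5 bp
  [168,182): 14 bp
  [182,193): 11 bp
  [193,201): 8 bp
  [201,216): 15 bp
  [216,226): 10 bp
  [226,240): 14 bp
  [240,252): 12 bp

[2,5,5,6,6,8,8,8,9,10,11,11,12,12,12,13,13,14,14,15,18,18,22]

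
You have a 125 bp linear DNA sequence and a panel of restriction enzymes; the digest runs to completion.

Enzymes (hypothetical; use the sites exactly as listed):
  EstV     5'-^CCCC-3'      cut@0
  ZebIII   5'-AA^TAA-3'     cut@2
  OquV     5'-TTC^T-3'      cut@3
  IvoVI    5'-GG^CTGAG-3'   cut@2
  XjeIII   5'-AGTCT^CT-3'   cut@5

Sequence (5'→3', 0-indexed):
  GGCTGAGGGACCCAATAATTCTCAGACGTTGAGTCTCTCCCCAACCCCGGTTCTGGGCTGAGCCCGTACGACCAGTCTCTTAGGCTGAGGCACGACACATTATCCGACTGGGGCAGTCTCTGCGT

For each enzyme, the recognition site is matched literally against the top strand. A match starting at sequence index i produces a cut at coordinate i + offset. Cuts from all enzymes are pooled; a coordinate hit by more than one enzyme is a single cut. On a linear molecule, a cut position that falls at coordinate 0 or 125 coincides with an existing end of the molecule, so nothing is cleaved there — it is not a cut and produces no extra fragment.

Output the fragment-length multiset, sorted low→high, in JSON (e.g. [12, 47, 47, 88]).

Per-enzyme occurrences:
  EstV (CCCC, off=0): starts [38, 44] → cuts [38, 44]
  ZebIII (AATAA, off=2): starts [13] → cuts [15]
  OquV (TTCT, off=3): starts [18, 50] → cuts [21, 53]
  IvoVI (GGCTGAG, off=2): starts [0, 55, 82] → cuts [2, 57, 84]
  XjeIII (AGTCTCT, off=5): starts [31, 73, 114] → cuts [36, 78, 119]

All cut coordinates (distinct, sorted): [2, 15, 21, 36, 38, 44, 53, 57, 78, 84, 119]

Fragments:
  [0,2): 2 bp
  [2,15): 13 bp
  [15,21): 6 bp
  [21,36): 15 bp
  [36,38): 2 bp
  [38,44): 6 bp
  [44,53): 9 bp
  [53,57): 4 bp
  [57,78): 21 bp
  [78,84): 6 bp
  [84,119): 35 bp
  [119,125): 6 bp

[2,2,4,6,6,6,6,9,13,15,21,35]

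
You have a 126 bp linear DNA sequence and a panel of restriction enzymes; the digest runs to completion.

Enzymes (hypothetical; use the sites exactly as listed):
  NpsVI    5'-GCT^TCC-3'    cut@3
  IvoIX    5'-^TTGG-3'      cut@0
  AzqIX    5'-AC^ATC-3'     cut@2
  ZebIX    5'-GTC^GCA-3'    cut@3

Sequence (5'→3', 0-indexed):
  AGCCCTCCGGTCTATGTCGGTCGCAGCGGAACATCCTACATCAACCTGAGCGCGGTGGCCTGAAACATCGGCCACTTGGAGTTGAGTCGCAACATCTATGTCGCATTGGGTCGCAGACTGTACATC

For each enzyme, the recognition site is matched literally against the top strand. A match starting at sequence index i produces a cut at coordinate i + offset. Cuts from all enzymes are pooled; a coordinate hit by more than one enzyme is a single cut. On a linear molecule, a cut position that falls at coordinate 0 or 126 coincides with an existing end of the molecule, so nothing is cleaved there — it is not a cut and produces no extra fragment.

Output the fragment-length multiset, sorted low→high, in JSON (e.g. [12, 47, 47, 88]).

Scan for sites:
  NpsVI (GCTTCC, off=3): no sites
  IvoIX TTGG/0: at [75, 105] ⇒ [75, 105]
  AzqIX ACATC/2: at [30, 37, 64, 91, 121] ⇒ [32, 39, 66, 93, 123]
  ZebIX GTCGCA/3: at [19, 85, 99, 109] ⇒ [22, 88, 102, 112]

Pooled cuts: [22, 32, 39, 66, 75, 88, 93, 102, 105, 112, 123]

Fragment lengths:
  [0,22): 22 bp
  [22,32): 10 bp
  [32,39): 7 bp
  [39,66): 27 bp
  [66,75): 9 bp
  [75,88): 13 bp
  [88,93): 5 bp
  [93,102): 9 bp
  [102,105): 3 bp
  [105,112): 7 bp
  [112,123): 11 bp
  [123,126): 3 bp

[3,3,5,7,7,9,9,10,11,13,22,27]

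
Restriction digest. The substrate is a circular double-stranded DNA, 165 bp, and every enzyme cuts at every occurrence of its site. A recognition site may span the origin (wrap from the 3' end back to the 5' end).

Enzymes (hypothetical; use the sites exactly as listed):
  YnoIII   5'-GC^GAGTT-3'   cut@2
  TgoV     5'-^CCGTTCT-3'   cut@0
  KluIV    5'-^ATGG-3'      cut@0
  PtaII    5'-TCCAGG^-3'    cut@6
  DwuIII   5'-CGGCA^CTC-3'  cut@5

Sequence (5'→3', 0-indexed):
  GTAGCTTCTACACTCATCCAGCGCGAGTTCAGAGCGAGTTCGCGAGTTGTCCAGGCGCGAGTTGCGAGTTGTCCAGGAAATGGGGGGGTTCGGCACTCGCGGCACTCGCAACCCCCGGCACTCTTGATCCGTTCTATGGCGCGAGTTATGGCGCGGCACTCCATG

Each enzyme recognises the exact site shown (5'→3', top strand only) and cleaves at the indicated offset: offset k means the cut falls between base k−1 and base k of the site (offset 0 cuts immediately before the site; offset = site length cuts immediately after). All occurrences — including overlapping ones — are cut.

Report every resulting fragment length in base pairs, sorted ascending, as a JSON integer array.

[2,3,4,5,7,7,7,8,8,9,11,11,12,12,16,16,27]

Per-enzyme occurrences:
  YnoIII GCGAGTT/2: at [22, 33, 41, 56, 63, 140] ⇒ [24, 35, 43, 58, 65, 142]
  TgoV CCGTTCT/0: at [128] ⇒ [128]
  KluIV ATGG/0: at [79, 135, 147, 162] ⇒ [79, 135, 147, 162]
  PtaII TCCAGG/6: at [49, 71] ⇒ [55, 77]
  DwuIII CGGCACTC/5: at [90, 99, 115, 153] ⇒ [95, 104, 120, 158]

All cut coordinates (distinct, sorted): [24, 35, 43, 55, 58, 65, 77, 79, 95, 104, 120, 128, 135, 142, 147, 158, 162]

Fragments:
  24→35: 11 bp
  35→43: 8 bp
  43→55: 12 bp
  55→58: 3 bp
  58→65: 7 bp
  65→77: 12 bp
  77→79: 2 bp
  79→95: 16 bp
  95→104: 9 bp
  104→120: 16 bp
  120→128: 8 bp
  128→135: 7 bp
  135→142: 7 bp
  142→147: 5 bp
  147→158: 11 bp
  158→162: 4 bp
  162→24 (wrap): 165-162+24 = 27 bp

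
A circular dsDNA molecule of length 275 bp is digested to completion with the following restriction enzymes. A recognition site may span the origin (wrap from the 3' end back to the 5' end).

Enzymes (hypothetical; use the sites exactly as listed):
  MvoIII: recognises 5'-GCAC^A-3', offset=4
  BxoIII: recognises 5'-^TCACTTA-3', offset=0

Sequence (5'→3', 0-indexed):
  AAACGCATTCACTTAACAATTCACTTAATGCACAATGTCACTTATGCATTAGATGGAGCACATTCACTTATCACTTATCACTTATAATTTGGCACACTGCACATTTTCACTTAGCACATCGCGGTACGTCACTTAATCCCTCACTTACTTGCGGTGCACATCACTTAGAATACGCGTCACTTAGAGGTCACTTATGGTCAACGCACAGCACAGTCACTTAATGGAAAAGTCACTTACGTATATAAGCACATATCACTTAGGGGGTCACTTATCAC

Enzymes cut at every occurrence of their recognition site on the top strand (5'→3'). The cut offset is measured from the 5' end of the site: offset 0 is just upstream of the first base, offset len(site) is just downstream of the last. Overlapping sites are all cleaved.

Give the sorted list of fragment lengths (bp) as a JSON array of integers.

Site scan:
  MvoIII (GCACA, off=4): starts [29, 57, 91, 98, 113, 155, 202, 207, 245] → cuts [33, 61, 95, 102, 117, 159, 206, 211, 249]
  BxoIII (TCACTTA, off=0): starts [8, 20, 37, 63, 70, 77, 106, 128, 140, 160, 176, 187, 213, 229, 252, 264] → cuts [8, 20, 37, 63, 70, 77, 106, 128, 140, 160, 176, 187, 213, 229, 252, 264]

Pooled cuts: [8, 20, 33, 37, 61, 63, 70, 77, 95, 102, 106, 117, 128, 140, 159, 160, 176, 187, 206, 211, 213, 229, 249, 252, 264]

Fragments:
  8→20: 12 bp
  20→33: 13 bp
  33→37: 4 bp
  37→61: 24 bp
  61→63: 2 bp
  63→70: 7 bp
  70→77: 7 bp
  77→95: 18 bp
  95→102: 7 bp
  102→106: 4 bp
  106→117: 11 bp
  117→128: 11 bp
  128→140: 12 bp
  140→159: 19 bp
  159→160: 1 bp
  160→176: 16 bp
  176→187: 11 bp
  187→206: 19 bp
  206→211: 5 bp
  211→213: 2 bp
  213→229: 16 bp
  229→249: 20 bp
  249→252: 3 bp
  252→264: 12 bp
  264→8 (wrap): 275-264+8 = 19 bp

[1,2,2,3,4,4,5,7,7,7,11,11,11,12,12,12,13,16,16,18,19,19,19,20,24]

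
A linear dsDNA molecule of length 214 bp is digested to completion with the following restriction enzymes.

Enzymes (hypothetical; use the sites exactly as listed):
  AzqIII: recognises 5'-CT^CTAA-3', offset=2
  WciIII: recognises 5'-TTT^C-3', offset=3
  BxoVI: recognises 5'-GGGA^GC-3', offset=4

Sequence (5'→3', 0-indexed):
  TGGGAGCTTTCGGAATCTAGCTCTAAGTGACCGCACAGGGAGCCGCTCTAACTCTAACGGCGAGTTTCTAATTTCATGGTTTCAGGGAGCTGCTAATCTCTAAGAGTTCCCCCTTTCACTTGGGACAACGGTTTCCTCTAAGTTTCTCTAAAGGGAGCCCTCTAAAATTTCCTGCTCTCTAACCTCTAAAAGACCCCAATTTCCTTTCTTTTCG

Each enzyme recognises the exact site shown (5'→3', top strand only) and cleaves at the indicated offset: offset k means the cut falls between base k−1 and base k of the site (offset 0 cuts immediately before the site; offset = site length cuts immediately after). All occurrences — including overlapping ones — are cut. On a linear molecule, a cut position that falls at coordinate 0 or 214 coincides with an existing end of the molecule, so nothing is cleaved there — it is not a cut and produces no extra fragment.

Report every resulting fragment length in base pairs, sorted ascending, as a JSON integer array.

Site scan:
  AzqIII (CTCTAA, off=2): starts [20, 45, 51, 97, 135, 145, 159, 176, 183] → cuts [22, 47, 53, 99, 137, 147, 161, 178, 185]
  WciIII (TTTC, off=3): starts [7, 64, 71, 79, 113, 131, 142, 167, 199, 204, 209] → cuts [10, 67, 74, 82, 116, 134, 145, 170, 202, 207, 212]
  BxoVI (GGGAGC, off=4): starts [1, 37, 84, 152] → cuts [5, 41, 88, 156]

All cut coordinates (distinct, sorted): [5, 10, 22, 41, 47, 53, 67, 74, 82, 88, 99, 116, 134, 137, 145, 147, 156, 161, 170, 178, 185, 202, 207, 212]

Fragment lengths:
  [0,5): 5 bp
  [5,10): 5 bp
  [10,22): 12 bp
  [22,41): 19 bp
  [41,47): 6 bp
  [47,53): 6 bp
  [53,67): 14 bp
  [67,74): 7 bp
  [74,82): 8 bp
  [82,88): 6 bp
  [88,99): 11 bp
  [99,116): 17 bp
  [116,134): 18 bp
  [134,137): 3 bp
  [137,145): 8 bp
  [145,147): 2 bp
  [147,156): 9 bp
  [156,161): 5 bp
  [161,170): 9 bp
  [170,178): 8 bp
  [178,185): 7 bp
  [185,202): 17 bp
  [202,207): 5 bp
  [207,212): 5 bp
  [212,214): 2 bp

[2,2,3,5,5,5,5,5,6,6,6,7,7,8,8,8,9,9,11,12,14,17,17,18,19]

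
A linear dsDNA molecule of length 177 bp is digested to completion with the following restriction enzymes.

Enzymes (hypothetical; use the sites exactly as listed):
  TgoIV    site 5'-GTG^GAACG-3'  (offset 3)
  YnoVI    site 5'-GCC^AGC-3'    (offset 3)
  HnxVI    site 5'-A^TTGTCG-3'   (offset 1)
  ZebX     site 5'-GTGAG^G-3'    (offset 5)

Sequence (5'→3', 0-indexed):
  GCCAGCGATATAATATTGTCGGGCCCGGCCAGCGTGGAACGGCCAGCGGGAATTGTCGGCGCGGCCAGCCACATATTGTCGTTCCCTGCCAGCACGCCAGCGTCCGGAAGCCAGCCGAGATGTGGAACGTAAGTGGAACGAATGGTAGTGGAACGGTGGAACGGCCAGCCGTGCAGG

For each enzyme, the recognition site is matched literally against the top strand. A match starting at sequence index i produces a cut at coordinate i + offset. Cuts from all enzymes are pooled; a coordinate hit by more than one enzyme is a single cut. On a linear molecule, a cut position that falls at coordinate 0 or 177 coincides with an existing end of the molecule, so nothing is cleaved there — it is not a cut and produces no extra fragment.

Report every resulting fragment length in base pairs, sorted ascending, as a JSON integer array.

[3,6,8,8,8,8,8,9,11,11,12,12,14,14,15,15,15]

Per-enzyme occurrences:
  TgoIV GTGGAACG/3: at [33, 121, 132, 147, 155] ⇒ [36, 124, 135, 150, 158]
  YnoVI GCCAGC/3: at [0, 27, 41, 63, 87, 95, 109, 163] ⇒ [3, 30, 44, 66, 90, 98, 112, 166]
  HnxVI ATTGTCG/1: at [14, 51, 74] ⇒ [15, 52, 75]
  ZebX (GTGAGG, off=5): no sites

All cut coordinates (distinct, sorted): [3, 15, 30, 36, 44, 52, 66, 75, 90, 98, 112, 124, 135, 150, 158, 166]

Fragments:
  [0,3): 3 bp
  [3,15): 12 bp
  [15,30): 15 bp
  [30,36): 6 bp
  [36,44): 8 bp
  [44,52): 8 bp
  [52,66): 14 bp
  [66,75): 9 bp
  [75,90): 15 bp
  [90,98): 8 bp
  [98,112): 14 bp
  [112,124): 12 bp
  [124,135): 11 bp
  [135,150): 15 bp
  [150,158): 8 bp
  [158,166): 8 bp
  [166,177): 11 bp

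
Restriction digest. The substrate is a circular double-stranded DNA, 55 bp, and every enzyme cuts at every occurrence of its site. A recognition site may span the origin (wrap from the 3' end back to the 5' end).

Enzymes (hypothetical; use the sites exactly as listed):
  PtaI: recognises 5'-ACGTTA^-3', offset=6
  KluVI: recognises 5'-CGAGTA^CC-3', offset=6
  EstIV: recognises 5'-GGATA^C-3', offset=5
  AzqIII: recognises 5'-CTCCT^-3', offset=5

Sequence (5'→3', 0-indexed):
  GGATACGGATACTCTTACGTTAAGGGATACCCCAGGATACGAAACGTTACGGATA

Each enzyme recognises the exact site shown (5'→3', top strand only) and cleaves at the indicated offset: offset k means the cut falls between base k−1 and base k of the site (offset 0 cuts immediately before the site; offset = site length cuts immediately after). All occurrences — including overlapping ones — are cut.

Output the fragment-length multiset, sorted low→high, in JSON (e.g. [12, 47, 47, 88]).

Site scan:
  PtaI (ACGTTA, off=6): starts [16, 43] → cuts [22, 49]
  KluVI (CGAGTACC, off=6): no sites
  EstIV (GGATAC, off=5): starts [0, 6, 24, 34] → cuts [5, 11, 29, 39]
  AzqIII (CTCCT, off=5): no sites

All cut coordinates (distinct, sorted): [5, 11, 22, 29, 39, 49]

Fragments:
  5→11: 6 bp
  11→22: 11 bp
  22→29: 7 bp
  29→39: 10 bp
  39→49: 10 bp
  49→5 (wrap): 55-49+5 = 11 bp

[6,7,10,10,11,11]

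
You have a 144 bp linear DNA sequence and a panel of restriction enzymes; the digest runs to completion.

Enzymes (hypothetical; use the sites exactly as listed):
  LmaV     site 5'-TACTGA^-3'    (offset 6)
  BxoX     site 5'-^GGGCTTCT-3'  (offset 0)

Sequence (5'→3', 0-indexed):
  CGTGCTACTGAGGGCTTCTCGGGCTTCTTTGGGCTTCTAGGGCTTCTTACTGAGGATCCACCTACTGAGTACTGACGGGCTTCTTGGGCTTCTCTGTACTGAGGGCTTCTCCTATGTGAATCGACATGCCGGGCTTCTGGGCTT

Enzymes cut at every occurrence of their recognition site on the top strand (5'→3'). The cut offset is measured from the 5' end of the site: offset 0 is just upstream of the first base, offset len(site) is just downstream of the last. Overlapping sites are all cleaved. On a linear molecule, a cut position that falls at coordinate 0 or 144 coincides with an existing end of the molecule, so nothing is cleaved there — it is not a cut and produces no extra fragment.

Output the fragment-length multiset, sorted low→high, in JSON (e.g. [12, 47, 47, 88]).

[1,7,9,9,9,10,11,14,14,15,17,28]

Per-enzyme occurrences:
  LmaV (TACTGA, off=6): starts [5, 47, 62, 69, 96] → cuts [11, 53, 68, 75, 102]
  BxoX (GGGCTTCT, off=0): starts [11, 20, 30, 39, 76, 85, 102, 130] → cuts [11, 20, 30, 39, 76, 85, 102, 130]

Pooled cuts: [11, 20, 30, 39, 53, 68, 75, 76, 85, 102, 130]

Fragments:
  [0,11): 11 bp
  [11,20): 9 bp
  [20,30): 10 bp
  [30,39): 9 bp
  [39,53): 14 bp
  [53,68): 15 bp
  [68,75): 7 bp
  [75,76): 1 bp
  [76,85): 9 bp
  [85,102): 17 bp
  [102,130): 28 bp
  [130,144): 14 bp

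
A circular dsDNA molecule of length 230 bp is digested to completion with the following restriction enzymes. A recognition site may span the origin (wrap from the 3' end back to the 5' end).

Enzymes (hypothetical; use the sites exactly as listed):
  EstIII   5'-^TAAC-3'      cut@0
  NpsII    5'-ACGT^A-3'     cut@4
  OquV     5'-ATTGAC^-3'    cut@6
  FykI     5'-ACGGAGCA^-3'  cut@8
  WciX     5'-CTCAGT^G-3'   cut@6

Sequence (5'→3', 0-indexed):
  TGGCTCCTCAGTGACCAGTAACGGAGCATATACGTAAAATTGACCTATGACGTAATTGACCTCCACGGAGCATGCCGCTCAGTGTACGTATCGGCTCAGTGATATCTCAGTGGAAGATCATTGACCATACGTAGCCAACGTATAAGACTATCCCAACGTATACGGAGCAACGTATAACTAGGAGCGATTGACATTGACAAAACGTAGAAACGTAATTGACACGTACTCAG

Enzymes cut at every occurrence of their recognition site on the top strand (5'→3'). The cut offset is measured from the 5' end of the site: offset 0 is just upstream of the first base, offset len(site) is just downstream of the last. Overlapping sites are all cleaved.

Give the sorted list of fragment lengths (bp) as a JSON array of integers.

Scan for sites:
  EstIII TAAC/0: at [18, 174] ⇒ [18, 174]
  NpsII ACGTA/4: at [31, 49, 85, 128, 137, 155, 169, 201, 209, 220] ⇒ [35, 53, 89, 132, 141, 159, 173, 205, 213, 224]
  OquV ATTGAC/6: at [38, 54, 119, 186, 192, 214] ⇒ [44, 60, 125, 192, 198, 220]
  FykI ACGGAGCA/8: at [20, 64, 161] ⇒ [28, 72, 169]
  WciX CTCAGTG/6: at [6, 77, 94, 105, 225] ⇒ [1, 12, 83, 100, 111]

All cut coordinates (distinct, sorted): [1, 12, 18, 28, 35, 44, 53, 60, 72, 83, 89, 100, 111, 125, 132, 141, 159, 169, 173, 174, 192, 198, 205, 213, 220, 224]

Fragment lengths:
  1→12: 11 bp
  12→18: 6 bp
  18→28: 10 bp
  28→35: 7 bp
  35→44: 9 bp
  44→53: 9 bp
  53→60: 7 bp
  60→72: 12 bp
  72→83: 11 bp
  83→89: 6 bp
  89→100: 11 bp
  100→111: 11 bp
  111→125: 14 bp
  125→132: 7 bp
  132→141: 9 bp
  141→159: 18 bp
  159→169: 10 bp
  169→173: 4 bp
  173→174: 1 bp
  174→192: 18 bp
  192→198: 6 bp
  198→205: 7 bp
  205→213: 8 bp
  213→220: 7 bp
  220→224: 4 bp
  224→1 (wrap): 230-224+1 = 7 bp

[1,4,4,6,6,6,7,7,7,7,7,7,8,9,9,9,10,10,11,11,11,11,12,14,18,18]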